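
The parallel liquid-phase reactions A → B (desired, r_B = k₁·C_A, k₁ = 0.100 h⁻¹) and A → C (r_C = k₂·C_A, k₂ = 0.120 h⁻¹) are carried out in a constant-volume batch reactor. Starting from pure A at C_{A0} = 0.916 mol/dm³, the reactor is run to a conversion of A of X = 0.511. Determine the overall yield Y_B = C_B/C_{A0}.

C_A = C_{A0}(1−X) = 0.4479 mol/dm³.
Both paths are first order in A, so the instantaneous fraction to B is constant: dC_B/d(−C_A) = k₁/(k₁+k₂) = 0.4545.
C_B = 0.4545·(C_{A0}−C_A) = 0.4545×0.4681 = 0.213 mol/dm³.
Y_B = C_B/C_{A0} = 0.2128/0.916 = 0.232.

0.232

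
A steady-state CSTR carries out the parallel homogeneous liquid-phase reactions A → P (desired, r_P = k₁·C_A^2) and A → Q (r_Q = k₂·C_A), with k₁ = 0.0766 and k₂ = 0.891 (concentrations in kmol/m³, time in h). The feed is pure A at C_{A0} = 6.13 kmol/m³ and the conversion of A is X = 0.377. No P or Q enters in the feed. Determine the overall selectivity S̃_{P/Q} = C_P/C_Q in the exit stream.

Exit C_A = C_{A0}(1−X) = 6.13×0.623 = 3.819 kmol/m³.
Rates in a CSTR are evaluated at the outlet concentration: r_P = 0.0766×3.819^2 = 1.117, r_Q = 0.891×3.819 = 3.403.
Overall selectivity = C_P/C_Q = r_Pτ/(r_Qτ) = r_P/r_Q = 0.328.

0.328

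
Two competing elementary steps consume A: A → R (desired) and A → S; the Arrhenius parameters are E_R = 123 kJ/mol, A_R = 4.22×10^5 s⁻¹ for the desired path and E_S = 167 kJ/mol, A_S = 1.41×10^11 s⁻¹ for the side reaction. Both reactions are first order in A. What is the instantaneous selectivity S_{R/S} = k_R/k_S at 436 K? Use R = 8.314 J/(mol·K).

0.559

Since both paths have the same order in A, the concentration cancels and S_{R/S} = k_R/k_S = (A_R/A_S)·exp[(E_S−E_R)/(RT)].
(E_S−E_R)/(RT) = (167−123)×10³/(8.314×436) = 44000/3625 = 12.14.
k_R/k_S = (4.22×10^5/1.41×10^11)·exp(12.14) = 2.993×10^-6 × 1.869×10^5 = 0.559.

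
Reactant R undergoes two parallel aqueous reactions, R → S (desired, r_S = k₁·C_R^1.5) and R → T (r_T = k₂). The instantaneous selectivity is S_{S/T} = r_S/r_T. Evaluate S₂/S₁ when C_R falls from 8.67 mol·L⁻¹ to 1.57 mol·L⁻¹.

S_{S/T} = (k₁/k₂)·C_R^1.5, so S₂/S₁ = (C_{R,2}/C_{R,1})^1.5.
= (1.57/8.67)^1.5 = (0.1811)^1.5 = 0.0771.

0.0771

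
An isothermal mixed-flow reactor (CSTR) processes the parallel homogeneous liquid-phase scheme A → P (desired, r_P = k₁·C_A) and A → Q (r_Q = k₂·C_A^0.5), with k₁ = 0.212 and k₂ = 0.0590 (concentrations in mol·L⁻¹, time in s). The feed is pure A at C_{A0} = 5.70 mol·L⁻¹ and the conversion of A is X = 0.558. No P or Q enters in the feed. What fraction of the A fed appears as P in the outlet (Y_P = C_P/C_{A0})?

Exit C_A = C_{A0}(1−X) = 5.70×0.442 = 2.519 mol·L⁻¹.
In a CSTR the entire volume is at exit conditions, so r_P = 0.212×2.519 = 0.5341 and r_Q = 0.0590×2.519^0.5 = 0.09365.
Fraction of consumed A going to P: r_P/(r_P+r_Q) = 0.8508.
C_P = 0.8508·C_{A0}·X = 0.8508×5.70×0.558 = 2.71 mol·L⁻¹; Y_P = C_P/C_{A0} = 0.475.

0.475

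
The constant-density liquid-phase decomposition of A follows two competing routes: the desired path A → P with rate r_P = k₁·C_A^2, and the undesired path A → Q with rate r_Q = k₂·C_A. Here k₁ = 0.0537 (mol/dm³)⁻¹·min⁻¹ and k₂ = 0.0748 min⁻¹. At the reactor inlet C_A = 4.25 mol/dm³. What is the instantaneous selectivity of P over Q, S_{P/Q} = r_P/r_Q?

S_{P/Q} = r_P/r_Q = (k₁·C_A^2)/(k₂·C_A) = (k₁/k₂)·C_A.
= (0.0537×4.250^2) / (0.0748×4.250) = 0.9700/0.3179 = 3.05.
Since the desired path is higher order in A, keeping C_A high (PFR or concentrated feed) favours P.

3.05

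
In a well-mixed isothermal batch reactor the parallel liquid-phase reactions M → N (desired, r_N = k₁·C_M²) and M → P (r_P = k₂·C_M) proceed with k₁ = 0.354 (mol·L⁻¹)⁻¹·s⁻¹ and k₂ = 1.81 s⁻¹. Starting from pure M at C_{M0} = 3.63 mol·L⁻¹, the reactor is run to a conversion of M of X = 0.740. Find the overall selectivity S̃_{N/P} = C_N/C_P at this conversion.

0.431

C_M = C_{M0}(1−X) = 0.9438 mol·L⁻¹.
Along a PFR/batch, dC_P/dC_M = −r_P/(r_N+r_P) = −k₂/(k₂+k₁·C_M).
Integrating from C_{M0} to C_M: C_P = (1.81/0.354)·ln[(1.81+0.354·3.63)/(1.81+0.354·0.944)] = 5.113·ln(3.095/2.144) = 1.877 mol·L⁻¹.
Then C_N = (C_{M0}−C_M) − C_P = 2.686 − 1.877 = 0.8094 mol·L⁻¹.
S̃_{N/P} = C_N/C_P = 0.8094/1.877 = 0.431.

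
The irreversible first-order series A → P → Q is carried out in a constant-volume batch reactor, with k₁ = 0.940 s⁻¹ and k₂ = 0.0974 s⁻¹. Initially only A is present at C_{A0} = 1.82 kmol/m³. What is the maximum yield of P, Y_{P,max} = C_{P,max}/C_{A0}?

0.769

At the optimum, C_{P,max}/C_{A0} = (k₁/k₂)^[k₂/(k₂−k₁)].
= (0.940/0.0974)^(0.0974/(0.0974−0.940)) = (9.651)^(-0.1156) = 0.7695.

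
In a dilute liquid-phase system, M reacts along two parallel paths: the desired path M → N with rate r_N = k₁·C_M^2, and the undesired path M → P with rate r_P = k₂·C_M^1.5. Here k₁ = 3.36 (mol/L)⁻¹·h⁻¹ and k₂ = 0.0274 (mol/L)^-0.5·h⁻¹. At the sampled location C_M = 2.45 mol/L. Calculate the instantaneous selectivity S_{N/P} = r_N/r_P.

S_{N/P} = r_N/r_P = (k₁·C_M^2)/(k₂·C_M^1.5) = (k₁/k₂)·C_M^0.5.
= (3.36×2.450^2) / (0.0274×2.450^1.5) = 20.17/0.1051 = 192.

192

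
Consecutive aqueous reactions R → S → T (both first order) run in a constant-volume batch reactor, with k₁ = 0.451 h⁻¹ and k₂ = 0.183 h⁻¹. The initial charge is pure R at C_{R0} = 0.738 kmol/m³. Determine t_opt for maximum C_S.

For first-order series the maximum of C_S occurs at t_opt = ln(k₂/k₁)/(k₂−k₁).
= ln(0.183/0.451)/(0.183−0.451) = ln(0.4058)/-0.2680 = -0.9020/-0.2680 = 3.37 h.

3.37 h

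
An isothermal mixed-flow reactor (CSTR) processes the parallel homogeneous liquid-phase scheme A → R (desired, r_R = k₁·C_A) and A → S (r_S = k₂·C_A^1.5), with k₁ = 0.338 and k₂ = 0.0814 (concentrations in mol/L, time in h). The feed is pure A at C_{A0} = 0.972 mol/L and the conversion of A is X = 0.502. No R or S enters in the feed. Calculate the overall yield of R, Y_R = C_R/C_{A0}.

0.430

Exit C_A = C_{A0}(1−X) = 0.972×0.498 = 0.4841 mol/L.
In a CSTR the entire volume is at exit conditions, so r_R = 0.338×0.4841 = 0.1636 and r_S = 0.0814×0.4841^1.5 = 0.02741.
Fraction of consumed A going to R: r_R/(r_R+r_S) = 0.8565.
C_R = 0.8565·C_{A0}·X = 0.8565×0.972×0.502 = 0.418 mol/L; Y_R = C_R/C_{A0} = 0.430.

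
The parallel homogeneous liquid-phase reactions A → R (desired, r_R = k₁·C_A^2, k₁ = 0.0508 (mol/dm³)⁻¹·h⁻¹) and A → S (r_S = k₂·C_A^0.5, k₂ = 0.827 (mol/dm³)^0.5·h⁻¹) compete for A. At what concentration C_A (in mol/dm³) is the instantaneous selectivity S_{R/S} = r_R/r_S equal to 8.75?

27.3 mol/dm³

S_{R/S} = (k₁/k₂)·C_A^1.5 ⇒ C_A = (S·k₂/k₁)^(1/1.5).
= (8.75×0.827/0.0508)^(0.6667) = (142.4)^(0.6667) = 27.3 mol/dm³.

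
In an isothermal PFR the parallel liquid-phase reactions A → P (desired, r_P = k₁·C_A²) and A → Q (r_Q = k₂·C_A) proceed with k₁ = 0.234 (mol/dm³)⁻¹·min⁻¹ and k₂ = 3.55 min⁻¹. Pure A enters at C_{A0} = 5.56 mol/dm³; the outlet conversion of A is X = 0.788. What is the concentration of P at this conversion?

0.779 mol/dm³

C_A = C_{A0}(1−X) = 1.179 mol/dm³.
Along a PFR/batch, dC_Q/dC_A = −r_Q/(r_P+r_Q) = −k₂/(k₂+k₁·C_A).
Integrating from C_{A0} to C_A: C_Q = (3.55/0.234)·ln[(3.55+0.234·5.56)/(3.55+0.234·1.18)] = 15.17·ln(4.851/3.826) = 3.602 mol/dm³.
Then C_P = (C_{A0}−C_A) − C_Q = 4.381 − 3.602 = 0.7794 mol/dm³.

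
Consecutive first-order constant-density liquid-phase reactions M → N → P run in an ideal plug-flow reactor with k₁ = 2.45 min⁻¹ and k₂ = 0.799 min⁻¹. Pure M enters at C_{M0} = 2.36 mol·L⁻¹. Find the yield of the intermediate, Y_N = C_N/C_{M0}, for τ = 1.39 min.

For first-order series with pure M initially, C_N(τ) = k₁C_{M0}/(k₂−k₁)·(e^(−k₁τ) − e^(−k₂τ)).
e^(−k₁τ) = e^(−2.45×1.39) = e^(−3.405) = 0.03319; e^(−k₂τ) = e^(−1.111) = 0.3294.
C_N = 2.45×2.36/(0.799−2.45) × (0.03319−0.3294) = (-3.502)×(-0.2962) = 1.037 mol·L⁻¹.
Y_N = C_N/C_{M0} = 1.037/2.36 = 0.439.

0.439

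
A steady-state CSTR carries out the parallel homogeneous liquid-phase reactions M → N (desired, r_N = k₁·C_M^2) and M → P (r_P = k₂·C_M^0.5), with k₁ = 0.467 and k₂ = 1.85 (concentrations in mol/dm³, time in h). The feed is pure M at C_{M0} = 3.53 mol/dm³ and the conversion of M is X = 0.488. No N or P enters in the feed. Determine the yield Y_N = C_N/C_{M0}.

0.186

Exit C_M = C_{M0}(1−X) = 3.53×0.512 = 1.807 mol/dm³.
Rates in a CSTR are evaluated at the outlet concentration: r_N = 0.467×1.807^2 = 1.525, r_P = 1.85×1.807^0.5 = 2.487.
Fraction of consumed M going to N: r_N/(r_N+r_P) = 0.3802.
C_N = 0.3802·C_{M0}·X = 0.3802×3.53×0.488 = 0.655 mol/dm³; Y_N = C_N/C_{M0} = 0.186.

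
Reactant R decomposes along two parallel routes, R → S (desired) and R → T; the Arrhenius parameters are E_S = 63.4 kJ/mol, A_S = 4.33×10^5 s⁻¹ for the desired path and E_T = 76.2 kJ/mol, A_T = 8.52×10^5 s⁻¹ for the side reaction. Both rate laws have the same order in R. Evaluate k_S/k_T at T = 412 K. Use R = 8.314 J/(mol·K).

21.3

Since both paths have the same order in R, the concentration cancels and S_{S/T} = k_S/k_T = (A_S/A_T)·exp[(E_T−E_S)/(RT)].
(E_T−E_S)/(RT) = (76.2−63.4)×10³/(8.314×412) = 12800/3425 = 3.737.
k_S/k_T = (4.33×10^5/8.52×10^5)·exp(3.737) = 0.5082 × 41.96 = 21.3.
Since E_S < E_T, lowering the temperature improves selectivity toward S.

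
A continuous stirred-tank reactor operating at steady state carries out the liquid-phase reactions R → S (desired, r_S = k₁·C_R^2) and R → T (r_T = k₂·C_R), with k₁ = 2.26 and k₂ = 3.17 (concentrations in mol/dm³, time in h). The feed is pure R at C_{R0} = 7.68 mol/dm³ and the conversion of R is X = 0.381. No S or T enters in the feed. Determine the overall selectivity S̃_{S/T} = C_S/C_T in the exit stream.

Exit C_R = C_{R0}(1−X) = 7.68×0.619 = 4.754 mol/dm³.
In a CSTR the entire volume is at exit conditions, so r_S = 2.26×4.754^2 = 51.08 and r_T = 3.17×4.754 = 15.07.
Overall selectivity = C_S/C_T = r_Sτ/(r_Tτ) = r_S/r_T = 3.39.

3.39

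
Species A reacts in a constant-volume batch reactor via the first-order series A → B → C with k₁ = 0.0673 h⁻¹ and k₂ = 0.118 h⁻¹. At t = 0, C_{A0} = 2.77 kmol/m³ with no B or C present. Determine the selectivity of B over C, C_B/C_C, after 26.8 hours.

0.241

The intermediate concentration in a first-order A→B→C sequence is C_B = k₁C_{A0}(e^(−k₁t) − e^(−k₂t))/(k₂−k₁).
e^(−k₁t) = e^(−0.0673×26.8) = e^(−1.804) = 0.1647; e^(−k₂t) = e^(−3.162) = 0.04232.
C_B = 0.0673×2.77/(0.118−0.0673) × (0.1647−0.04232) = 3.677×0.1224 = 0.4500 kmol/m³.
C_A = C_{A0}e^(−k₁t) = 0.4562 kmol/m³, so C_C = C_{A0}−C_A−C_B = 1.864 kmol/m³; C_B/C_C = 0.241.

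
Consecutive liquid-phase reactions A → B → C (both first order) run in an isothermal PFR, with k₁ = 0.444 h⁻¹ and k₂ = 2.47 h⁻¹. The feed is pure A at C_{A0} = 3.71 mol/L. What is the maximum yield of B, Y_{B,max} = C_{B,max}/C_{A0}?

0.123

At the optimum, C_{B,max}/C_{A0} = (k₁/k₂)^[k₂/(k₂−k₁)].
= (0.444/2.47)^(2.47/(2.47−0.444)) = (0.1798)^(1.219) = 0.1234.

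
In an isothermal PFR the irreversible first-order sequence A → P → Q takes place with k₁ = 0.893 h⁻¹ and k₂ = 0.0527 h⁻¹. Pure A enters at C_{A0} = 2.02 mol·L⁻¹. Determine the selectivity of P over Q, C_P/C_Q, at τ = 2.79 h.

9.45

Solving the coupled first-order balances gives C_P(τ) = [k₁/(k₂−k₁)]·C_{A0}·(e^(−k₁τ) − e^(−k₂τ)).
e^(−k₁τ) = e^(−0.893×2.79) = e^(−2.491) = 0.08279; e^(−k₂τ) = e^(−0.1470) = 0.8633.
C_P = 0.893×2.02/(0.0527−0.893) × (0.08279−0.8633) = (-2.147)×(-0.7805) = 1.675 mol·L⁻¹.
C_A = C_{A0}e^(−k₁τ) = 0.1672 mol·L⁻¹, so C_Q = C_{A0}−C_A−C_P = 0.1773 mol·L⁻¹; C_P/C_Q = 9.45.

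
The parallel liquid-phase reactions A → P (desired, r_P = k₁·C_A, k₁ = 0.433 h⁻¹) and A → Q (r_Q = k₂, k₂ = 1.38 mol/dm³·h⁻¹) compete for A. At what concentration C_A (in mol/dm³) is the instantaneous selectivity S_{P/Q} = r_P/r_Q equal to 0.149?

0.475 mol/dm³

S_{P/Q} = (k₁/k₂)·C_A ⇒ C_A = S·k₂/k₁.
= 0.149×1.38/0.433 = 0.475 mol/dm³.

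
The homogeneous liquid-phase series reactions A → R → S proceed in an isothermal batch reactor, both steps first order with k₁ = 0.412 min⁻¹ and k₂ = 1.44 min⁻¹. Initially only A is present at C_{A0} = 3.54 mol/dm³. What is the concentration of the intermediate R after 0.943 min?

Solving the coupled first-order balances gives C_R(t) = [k₁/(k₂−k₁)]·C_{A0}·(e^(−k₁t) − e^(−k₂t)).
e^(−k₁t) = e^(−0.412×0.943) = e^(−0.3885) = 0.6781; e^(−k₂t) = e^(−1.358) = 0.2572.
C_R = 0.412×3.54/(1.44−0.412) × (0.6781−0.2572) = 1.419×0.4209 = 0.5971 mol/dm³.

0.597 mol/dm³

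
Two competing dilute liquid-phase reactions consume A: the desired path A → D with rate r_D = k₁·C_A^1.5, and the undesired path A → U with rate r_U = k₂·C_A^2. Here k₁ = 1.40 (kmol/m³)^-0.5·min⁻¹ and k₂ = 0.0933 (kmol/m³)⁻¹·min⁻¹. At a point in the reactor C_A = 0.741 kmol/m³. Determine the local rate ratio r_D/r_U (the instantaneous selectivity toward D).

17.4

S_{D/U} = r_D/r_U = (k₁·C_A^1.5)/(k₂·C_A^2) = (k₁/k₂)·C_A^-0.5.
= (1.40×0.7410^1.5) / (0.0933×0.7410^2) = 0.8930/0.05123 = 17.4.
The undesired path is higher order in A, so low C_A (CSTR or dilute feed) favours D.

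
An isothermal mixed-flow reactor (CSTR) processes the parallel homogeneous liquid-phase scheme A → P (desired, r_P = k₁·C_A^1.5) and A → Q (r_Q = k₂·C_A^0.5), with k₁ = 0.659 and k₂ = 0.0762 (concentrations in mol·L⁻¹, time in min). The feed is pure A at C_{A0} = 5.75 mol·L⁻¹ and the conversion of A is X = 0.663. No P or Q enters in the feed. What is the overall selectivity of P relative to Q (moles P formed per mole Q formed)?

Exit C_A = C_{A0}(1−X) = 5.75×0.337 = 1.938 mol·L⁻¹.
In a CSTR the entire volume is at exit conditions, so r_P = 0.659×1.938^1.5 = 1.778 and r_Q = 0.0762×1.938^0.5 = 0.1061.
Overall selectivity = C_P/C_Q = r_Pτ/(r_Qτ) = r_P/r_Q = 16.8.

16.8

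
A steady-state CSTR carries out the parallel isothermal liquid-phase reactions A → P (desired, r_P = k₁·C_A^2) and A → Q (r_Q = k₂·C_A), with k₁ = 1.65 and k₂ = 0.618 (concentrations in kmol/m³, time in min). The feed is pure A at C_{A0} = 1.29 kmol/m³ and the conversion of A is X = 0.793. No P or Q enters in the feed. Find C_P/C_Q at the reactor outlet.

Exit C_A = C_{A0}(1−X) = 1.29×0.207 = 0.2670 kmol/m³.
A CSTR operates uniformly at the exit composition, giving r_P = 0.1177 and r_Q = 0.1650 (each k·C_A^n at C_A = 0.2670).
Overall selectivity = C_P/C_Q = r_Pτ/(r_Qτ) = r_P/r_Q = 0.713.

0.713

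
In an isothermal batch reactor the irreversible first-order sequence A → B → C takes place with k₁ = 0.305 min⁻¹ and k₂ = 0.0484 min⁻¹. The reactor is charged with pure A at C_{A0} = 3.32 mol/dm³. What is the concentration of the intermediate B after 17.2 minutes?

1.70 mol/dm³

For first-order series with pure A initially, C_B(t) = k₁C_{A0}/(k₂−k₁)·(e^(−k₁t) − e^(−k₂t)).
e^(−k₁t) = e^(−0.305×17.2) = e^(−5.246) = 0.005269; e^(−k₂t) = e^(−0.8325) = 0.4350.
C_B = 0.305×3.32/(0.0484−0.305) × (0.005269−0.4350) = (-3.946)×(-0.4297) = 1.696 mol/dm³.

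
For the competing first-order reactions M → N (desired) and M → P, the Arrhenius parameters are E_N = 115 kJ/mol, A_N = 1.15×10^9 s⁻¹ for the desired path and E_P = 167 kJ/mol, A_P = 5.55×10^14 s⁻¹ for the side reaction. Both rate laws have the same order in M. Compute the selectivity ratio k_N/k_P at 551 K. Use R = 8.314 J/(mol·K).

0.176

Since both paths have the same order in M, the concentration cancels and S_{N/P} = k_N/k_P = (A_N/A_P)·exp[(E_P−E_N)/(RT)].
(E_P−E_N)/(RT) = (167−115)×10³/(8.314×551) = 52000/4581 = 11.35.
k_N/k_P = (1.15×10^9/5.55×10^14)·exp(11.35) = 2.072×10^-6 × 85067 = 0.176.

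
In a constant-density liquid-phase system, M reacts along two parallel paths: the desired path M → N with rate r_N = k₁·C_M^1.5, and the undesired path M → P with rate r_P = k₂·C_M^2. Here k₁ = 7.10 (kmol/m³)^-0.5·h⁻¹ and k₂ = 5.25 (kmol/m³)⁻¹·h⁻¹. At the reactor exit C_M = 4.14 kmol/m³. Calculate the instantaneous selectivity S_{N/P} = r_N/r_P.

0.665

S_{N/P} = r_N/r_P = (k₁·C_M^1.5)/(k₂·C_M^2) = (k₁/k₂)·C_M^-0.5.
= (7.10×4.140^1.5) / (5.25×4.140^2) = 59.81/89.98 = 0.665.
The undesired path is higher order in M, so low C_M (CSTR or dilute feed) favours N.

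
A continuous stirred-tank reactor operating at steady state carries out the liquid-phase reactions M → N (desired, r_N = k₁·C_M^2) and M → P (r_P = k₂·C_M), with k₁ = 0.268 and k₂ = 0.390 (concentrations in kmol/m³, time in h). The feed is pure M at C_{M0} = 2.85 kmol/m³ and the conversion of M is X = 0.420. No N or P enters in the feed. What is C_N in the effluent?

0.637 kmol/m³

Exit C_M = C_{M0}(1−X) = 2.85×0.580 = 1.653 kmol/m³.
Rates in a CSTR are evaluated at the outlet concentration: r_N = 0.268×1.653^2 = 0.7323, r_P = 0.390×1.653 = 0.6447.
Fraction of consumed M going to N: r_N/(r_N+r_P) = 0.5318.
C_N = 0.5318·C_{M0}·X = 0.5318×2.85×0.420 = 0.637 kmol/m³.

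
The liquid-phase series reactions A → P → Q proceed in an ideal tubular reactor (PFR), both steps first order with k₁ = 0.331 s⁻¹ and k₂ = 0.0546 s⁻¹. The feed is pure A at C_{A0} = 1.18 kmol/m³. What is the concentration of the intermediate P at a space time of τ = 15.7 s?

0.592 kmol/m³

The intermediate concentration in a first-order A→B→C sequence is C_P = k₁C_{A0}(e^(−k₁τ) − e^(−k₂τ))/(k₂−k₁).
e^(−k₁τ) = e^(−0.331×15.7) = e^(−5.197) = 0.005535; e^(−k₂τ) = e^(−0.8572) = 0.4243.
C_P = 0.331×1.18/(0.0546−0.331) × (0.005535−0.4243) = (-1.413)×(-0.4188) = 0.5918 kmol/m³.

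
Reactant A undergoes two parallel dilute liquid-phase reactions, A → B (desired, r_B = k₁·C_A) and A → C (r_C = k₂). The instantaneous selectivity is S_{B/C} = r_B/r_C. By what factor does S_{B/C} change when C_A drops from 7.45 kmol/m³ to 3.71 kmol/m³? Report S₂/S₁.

0.498

S_{B/C} = (k₁/k₂)·C_A, so S₂/S₁ = (C_{A,2}/C_{A,1}).
= 3.71/7.45 = 0.498.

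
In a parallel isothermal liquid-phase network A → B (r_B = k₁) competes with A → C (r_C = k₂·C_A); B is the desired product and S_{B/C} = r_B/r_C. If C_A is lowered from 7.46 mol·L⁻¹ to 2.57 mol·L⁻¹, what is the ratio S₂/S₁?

2.90

S_{B/C} = (k₁/k₂)·C_A⁻¹, so S₂/S₁ = (C_{A,2}/C_{A,1})⁻¹.
= 7.46/2.57 = 2.90.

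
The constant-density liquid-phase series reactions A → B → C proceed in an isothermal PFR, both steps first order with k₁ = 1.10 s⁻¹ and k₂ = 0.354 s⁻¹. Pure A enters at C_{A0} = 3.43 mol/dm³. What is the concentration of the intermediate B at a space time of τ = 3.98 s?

1.17 mol/dm³

For first-order series with pure A initially, C_B(τ) = k₁C_{A0}/(k₂−k₁)·(e^(−k₁τ) − e^(−k₂τ)).
e^(−k₁τ) = e^(−1.10×3.98) = e^(−4.378) = 0.01255; e^(−k₂τ) = e^(−1.409) = 0.2444.
C_B = 1.10×3.43/(0.354−1.10) × (0.01255−0.2444) = (-5.058)×(-0.2319) = 1.173 mol/dm³.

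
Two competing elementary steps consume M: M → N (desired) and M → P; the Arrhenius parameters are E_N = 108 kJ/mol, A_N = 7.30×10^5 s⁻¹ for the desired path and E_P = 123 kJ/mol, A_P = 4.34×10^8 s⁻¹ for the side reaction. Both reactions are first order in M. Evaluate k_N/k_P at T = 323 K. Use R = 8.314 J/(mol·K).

0.448

With equal orders, S_{N/P} = k_N/k_P = (A_N/A_P)·exp[(E_P−E_N)/(RT)].
(E_P−E_N)/(RT) = (123−108)×10³/(8.314×323) = 15000/2685 = 5.586.
k_N/k_P = (7.30×10^5/4.34×10^8)·exp(5.586) = 0.001682 × 266.6 = 0.448.
Since E_N < E_P, lowering the temperature improves selectivity toward N.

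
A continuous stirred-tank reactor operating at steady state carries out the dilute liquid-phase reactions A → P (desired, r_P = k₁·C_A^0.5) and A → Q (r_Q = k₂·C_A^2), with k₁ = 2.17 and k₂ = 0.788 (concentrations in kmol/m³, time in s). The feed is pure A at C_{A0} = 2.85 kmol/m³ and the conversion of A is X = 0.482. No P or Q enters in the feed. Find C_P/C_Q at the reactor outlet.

1.54

Exit C_A = C_{A0}(1−X) = 2.85×0.518 = 1.476 kmol/m³.
In a CSTR the entire volume is at exit conditions, so r_P = 2.17×1.476^0.5 = 2.637 and r_Q = 0.788×1.476^2 = 1.717.
Overall selectivity = C_P/C_Q = r_Pτ/(r_Qτ) = r_P/r_Q = 1.54.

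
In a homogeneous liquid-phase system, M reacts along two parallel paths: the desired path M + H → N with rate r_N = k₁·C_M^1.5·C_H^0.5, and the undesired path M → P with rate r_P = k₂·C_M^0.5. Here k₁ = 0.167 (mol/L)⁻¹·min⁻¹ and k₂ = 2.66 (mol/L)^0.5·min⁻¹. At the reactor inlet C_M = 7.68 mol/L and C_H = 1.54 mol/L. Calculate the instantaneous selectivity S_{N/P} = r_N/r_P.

S_{N/P} = r_N/r_P = (k₁·C_M^1.5·C_H^0.5)/(k₂·C_M^0.5) = (k₁/k₂)·C_M·C_H^0.5.
= (0.167×7.680^1.5×1.540^0.5) / (2.66×7.680^0.5) = 4.411/7.372 = 0.598.
Since the desired path is higher order in M, keeping C_M high (PFR or concentrated feed) favours N.

0.598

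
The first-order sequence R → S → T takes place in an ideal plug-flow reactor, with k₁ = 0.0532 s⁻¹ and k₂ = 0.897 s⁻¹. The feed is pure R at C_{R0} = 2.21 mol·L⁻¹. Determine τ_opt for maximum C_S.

The intermediate peaks when r₁ = r₂, i.e. k₁e^(−k₁τ) = k₂e^(−k₂τ), giving τ_opt = ln(k₂/k₁)/(k₂−k₁).
= ln(0.897/0.0532)/(0.897−0.0532) = ln(16.86)/0.8438 = 2.825/0.8438 = 3.35 s.

3.35 s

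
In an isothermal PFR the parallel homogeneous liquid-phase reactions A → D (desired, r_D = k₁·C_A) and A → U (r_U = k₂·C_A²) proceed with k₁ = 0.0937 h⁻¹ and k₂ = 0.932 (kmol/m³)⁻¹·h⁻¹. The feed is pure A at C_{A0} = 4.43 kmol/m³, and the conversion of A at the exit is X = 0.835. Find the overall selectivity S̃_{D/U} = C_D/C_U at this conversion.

0.0483

C_A = C_{A0}(1−X) = 0.7310 kmol/m³.
Along a PFR/batch, dC_D/dC_A = −r_D/(r_D+r_U) = −k₁/(k₁+k₂·C_A).
Integrating from C_{A0} to C_A: C_D = (0.0937/0.932)·ln[(0.0937+0.932·4.43)/(0.0937+0.932·0.731)] = 0.1005·ln(4.222/0.7749) = 0.1704 kmol/m³.
C_U = (C_{A0}−C_A)−C_D = 3.529 kmol/m³; S̃_{D/U} = 0.1704/3.529 = 0.0483.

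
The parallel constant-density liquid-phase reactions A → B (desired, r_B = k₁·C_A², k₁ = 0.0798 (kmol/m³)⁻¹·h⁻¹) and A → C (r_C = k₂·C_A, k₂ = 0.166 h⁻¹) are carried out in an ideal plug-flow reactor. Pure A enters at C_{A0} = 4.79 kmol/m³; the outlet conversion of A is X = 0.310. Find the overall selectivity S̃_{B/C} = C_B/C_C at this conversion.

1.93

C_A = C_{A0}(1−X) = 3.305 kmol/m³.
Along a PFR/batch, dC_C/dC_A = −r_C/(r_B+r_C) = −k₂/(k₂+k₁·C_A).
Integrating from C_{A0} to C_A: C_C = (0.166/0.0798)·ln[(0.166+0.0798·4.79)/(0.166+0.0798·3.31)] = 2.080·ln(0.5482/0.4297) = 0.5066 kmol/m³.
Then C_B = (C_{A0}−C_A) − C_C = 1.485 − 0.5066 = 0.9783 kmol/m³.
S̃_{B/C} = C_B/C_C = 0.9783/0.5066 = 1.93.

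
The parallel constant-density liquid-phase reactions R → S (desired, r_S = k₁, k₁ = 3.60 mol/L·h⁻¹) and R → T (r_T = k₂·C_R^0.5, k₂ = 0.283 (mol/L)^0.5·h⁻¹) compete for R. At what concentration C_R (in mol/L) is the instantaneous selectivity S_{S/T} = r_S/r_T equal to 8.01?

2.52 mol/L

S_{S/T} = (k₁/k₂)·C_R^-0.5 ⇒ C_R = (S·k₂/k₁)^(-2).
= (8.01×0.283/3.60)^(-2) = (0.6297)^(-2) = 2.52 mol/L.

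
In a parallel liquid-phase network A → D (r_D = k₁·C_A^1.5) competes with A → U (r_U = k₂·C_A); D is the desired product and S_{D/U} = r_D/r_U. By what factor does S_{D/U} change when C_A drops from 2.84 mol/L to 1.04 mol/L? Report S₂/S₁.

0.605

S_{D/U} = (k₁/k₂)·C_A^0.5, so S₂/S₁ = (C_{A,2}/C_{A,1})^0.5.
= (1.04/2.84)^0.5 = (0.3662)^0.5 = 0.605.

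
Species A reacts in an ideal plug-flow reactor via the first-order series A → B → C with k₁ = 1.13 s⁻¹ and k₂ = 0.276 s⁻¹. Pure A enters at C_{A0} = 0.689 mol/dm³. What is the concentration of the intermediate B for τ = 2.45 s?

0.406 mol/dm³

The intermediate concentration in a first-order A→B→C sequence is C_B = k₁C_{A0}(e^(−k₁τ) − e^(−k₂τ))/(k₂−k₁).
e^(−k₁τ) = e^(−1.13×2.45) = e^(−2.768) = 0.06276; e^(−k₂τ) = e^(−0.6762) = 0.5085.
C_B = 1.13×0.689/(0.276−1.13) × (0.06276−0.5085) = (-0.9117)×(-0.4458) = 0.4064 mol/dm³.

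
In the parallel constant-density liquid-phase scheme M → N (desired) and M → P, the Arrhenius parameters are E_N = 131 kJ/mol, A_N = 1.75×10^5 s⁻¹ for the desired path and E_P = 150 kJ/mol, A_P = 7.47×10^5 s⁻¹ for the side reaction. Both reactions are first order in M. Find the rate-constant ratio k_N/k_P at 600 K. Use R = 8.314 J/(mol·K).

Since both paths have the same order in M, the concentration cancels and S_{N/P} = k_N/k_P = (A_N/A_P)·exp[(E_P−E_N)/(RT)].
(E_P−E_N)/(RT) = (150−131)×10³/(8.314×600) = 19000/4988 = 3.809.
k_N/k_P = (1.75×10^5/7.47×10^5)·exp(3.809) = 0.2343 × 45.10 = 10.6.

10.6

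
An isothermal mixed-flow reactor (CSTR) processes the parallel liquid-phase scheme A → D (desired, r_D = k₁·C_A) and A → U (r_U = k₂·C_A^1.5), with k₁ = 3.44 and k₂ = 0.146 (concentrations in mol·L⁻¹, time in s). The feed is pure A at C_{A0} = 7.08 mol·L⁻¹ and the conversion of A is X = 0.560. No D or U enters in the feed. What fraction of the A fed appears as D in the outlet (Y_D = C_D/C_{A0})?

0.521

Exit C_A = C_{A0}(1−X) = 7.08×0.440 = 3.115 mol·L⁻¹.
In a CSTR the entire volume is at exit conditions, so r_D = 3.44×3.115 = 10.72 and r_U = 0.146×3.115^1.5 = 0.8028.
Fraction of consumed A going to D: r_D/(r_D+r_U) = 0.9303.
C_D = 0.9303·C_{A0}·X = 0.9303×7.08×0.560 = 3.69 mol·L⁻¹; Y_D = C_D/C_{A0} = 0.521.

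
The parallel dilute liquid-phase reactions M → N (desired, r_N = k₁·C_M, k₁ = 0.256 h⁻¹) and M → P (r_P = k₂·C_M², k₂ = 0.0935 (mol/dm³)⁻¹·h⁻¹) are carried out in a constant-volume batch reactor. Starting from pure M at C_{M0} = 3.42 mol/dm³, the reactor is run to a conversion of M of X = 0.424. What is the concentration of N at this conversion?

0.735 mol/dm³

C_M = C_{M0}(1−X) = 1.970 mol/dm³.
Along a PFR/batch, dC_N/dC_M = −r_N/(r_N+r_P) = −k₁/(k₁+k₂·C_M).
Integrating from C_{M0} to C_M: C_N = (0.256/0.0935)·ln[(0.256+0.0935·3.42)/(0.256+0.0935·1.97)] = 2.738·ln(0.5758/0.4402) = 0.7352 mol/dm³.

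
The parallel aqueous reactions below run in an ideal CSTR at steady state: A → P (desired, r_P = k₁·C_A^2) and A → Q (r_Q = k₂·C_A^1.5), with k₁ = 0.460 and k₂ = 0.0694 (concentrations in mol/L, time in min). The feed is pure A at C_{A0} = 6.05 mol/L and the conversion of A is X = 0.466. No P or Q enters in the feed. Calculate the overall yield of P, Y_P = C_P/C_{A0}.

Exit C_A = C_{A0}(1−X) = 6.05×0.534 = 3.231 mol/L.
Rates in a CSTR are evaluated at the outlet concentration: r_P = 0.460×3.231^2 = 4.801, r_Q = 0.0694×3.231^1.5 = 0.4030.
Fraction of consumed A going to P: r_P/(r_P+r_Q) = 0.9226.
C_P = 0.9226·C_{A0}·X = 0.9226×6.05×0.466 = 2.60 mol/L; Y_P = C_P/C_{A0} = 0.430.

0.430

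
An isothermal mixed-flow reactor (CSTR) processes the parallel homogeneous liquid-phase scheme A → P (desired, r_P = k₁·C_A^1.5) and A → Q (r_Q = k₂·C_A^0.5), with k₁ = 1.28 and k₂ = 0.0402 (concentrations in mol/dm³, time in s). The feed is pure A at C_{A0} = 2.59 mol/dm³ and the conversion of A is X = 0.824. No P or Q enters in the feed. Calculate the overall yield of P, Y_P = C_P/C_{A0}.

0.771

Exit C_A = C_{A0}(1−X) = 2.59×0.176 = 0.4558 mol/dm³.
In a CSTR the entire volume is at exit conditions, so r_P = 1.28×0.4558^1.5 = 0.3939 and r_Q = 0.0402×0.4558^0.5 = 0.02714.
Fraction of consumed A going to P: r_P/(r_P+r_Q) = 0.9355.
C_P = 0.9355·C_{A0}·X = 0.9355×2.59×0.824 = 2.00 mol/dm³; Y_P = C_P/C_{A0} = 0.771.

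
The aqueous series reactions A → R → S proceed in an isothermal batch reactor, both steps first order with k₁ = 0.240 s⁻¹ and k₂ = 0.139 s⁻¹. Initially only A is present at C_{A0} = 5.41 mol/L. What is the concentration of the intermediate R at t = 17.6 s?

The intermediate concentration in a first-order A→B→C sequence is C_R = k₁C_{A0}(e^(−k₁t) − e^(−k₂t))/(k₂−k₁).
e^(−k₁t) = e^(−0.240×17.6) = e^(−4.224) = 0.01464; e^(−k₂t) = e^(−2.446) = 0.08660.
C_R = 0.240×5.41/(0.139−0.240) × (0.01464−0.08660) = (-12.86)×(-0.07196) = 0.9251 mol/L.

0.925 mol/L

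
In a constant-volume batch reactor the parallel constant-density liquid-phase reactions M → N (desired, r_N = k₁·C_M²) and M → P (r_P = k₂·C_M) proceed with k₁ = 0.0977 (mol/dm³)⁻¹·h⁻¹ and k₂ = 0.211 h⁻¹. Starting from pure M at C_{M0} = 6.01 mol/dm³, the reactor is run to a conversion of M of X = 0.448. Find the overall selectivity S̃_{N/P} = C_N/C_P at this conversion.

2.12

C_M = C_{M0}(1−X) = 3.318 mol/dm³.
Along a PFR/batch, dC_P/dC_M = −r_P/(r_N+r_P) = −k₂/(k₂+k₁·C_M).
Integrating from C_{M0} to C_M: C_P = (0.211/0.0977)·ln[(0.211+0.0977·6.01)/(0.211+0.0977·3.32)] = 2.160·ln(0.7982/0.5351) = 0.8635 mol/dm³.
Then C_N = (C_{M0}−C_M) − C_P = 2.692 − 0.8635 = 1.829 mol/dm³.
S̃_{N/P} = C_N/C_P = 1.829/0.8635 = 2.12.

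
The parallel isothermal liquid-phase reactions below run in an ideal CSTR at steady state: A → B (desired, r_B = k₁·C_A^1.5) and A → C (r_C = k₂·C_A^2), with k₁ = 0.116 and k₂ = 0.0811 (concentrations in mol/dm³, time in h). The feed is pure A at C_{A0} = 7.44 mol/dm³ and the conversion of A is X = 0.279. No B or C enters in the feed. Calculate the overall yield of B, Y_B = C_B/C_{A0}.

Exit C_A = C_{A0}(1−X) = 7.44×0.721 = 5.364 mol/dm³.
Rates in a CSTR are evaluated at the outlet concentration: r_B = 0.116×5.364^1.5 = 1.441, r_C = 0.0811×5.364^2 = 2.334.
Fraction of consumed A going to B: r_B/(r_B+r_C) = 0.3818.
C_B = 0.3818·C_{A0}·X = 0.3818×7.44×0.279 = 0.792 mol/dm³; Y_B = C_B/C_{A0} = 0.107.

0.107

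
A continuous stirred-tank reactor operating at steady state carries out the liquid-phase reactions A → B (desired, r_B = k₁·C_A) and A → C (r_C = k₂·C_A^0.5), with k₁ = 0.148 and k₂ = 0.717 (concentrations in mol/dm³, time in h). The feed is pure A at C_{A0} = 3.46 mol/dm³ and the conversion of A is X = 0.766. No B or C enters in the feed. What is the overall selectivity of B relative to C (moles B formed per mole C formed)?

Exit C_A = C_{A0}(1−X) = 3.46×0.234 = 0.8096 mol/dm³.
Rates in a CSTR are evaluated at the outlet concentration: r_B = 0.148×0.8096 = 0.1198, r_C = 0.717×0.8096^0.5 = 0.6452.
Overall selectivity = C_B/C_C = r_Bτ/(r_Cτ) = r_B/r_C = 0.186.

0.186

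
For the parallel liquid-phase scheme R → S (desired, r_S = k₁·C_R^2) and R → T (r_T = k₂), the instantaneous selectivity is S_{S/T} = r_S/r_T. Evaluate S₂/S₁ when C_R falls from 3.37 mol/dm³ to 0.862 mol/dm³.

0.0654

S_{S/T} = (k₁/k₂)·C_R^2, so S₂/S₁ = (C_{R,2}/C_{R,1})^2.
= (0.862/3.37)^2 = (0.2558)^2 = 0.0654.
Selectivity toward S falls as C_R falls — high-concentration operation is favoured.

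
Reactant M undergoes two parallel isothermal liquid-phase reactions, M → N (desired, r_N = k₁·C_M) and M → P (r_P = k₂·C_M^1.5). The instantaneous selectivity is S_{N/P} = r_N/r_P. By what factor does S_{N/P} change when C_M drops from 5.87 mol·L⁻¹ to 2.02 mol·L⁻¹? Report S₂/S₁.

S_{N/P} = (k₁/k₂)·C_M^-0.5, so S₂/S₁ = (C_{M,2}/C_{M,1})^-0.5.
= (2.02/5.87)^(-0.5) = (0.3441)^(-0.5) = 1.70.
Selectivity toward N rises as C_M falls — low-concentration operation is favoured.

1.70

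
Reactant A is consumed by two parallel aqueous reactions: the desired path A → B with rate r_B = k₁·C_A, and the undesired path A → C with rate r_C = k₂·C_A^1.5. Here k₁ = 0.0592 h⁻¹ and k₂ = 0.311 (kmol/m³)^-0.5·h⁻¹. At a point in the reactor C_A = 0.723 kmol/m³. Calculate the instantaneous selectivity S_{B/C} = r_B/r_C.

0.224

S_{B/C} = r_B/r_C = (k₁·C_A)/(k₂·C_A^1.5) = (k₁/k₂)·C_A^-0.5.
= (0.0592×0.7230) / (0.311×0.7230^1.5) = 0.04280/0.1912 = 0.224.
The undesired path is higher order in A, so low C_A (CSTR or dilute feed) favours B.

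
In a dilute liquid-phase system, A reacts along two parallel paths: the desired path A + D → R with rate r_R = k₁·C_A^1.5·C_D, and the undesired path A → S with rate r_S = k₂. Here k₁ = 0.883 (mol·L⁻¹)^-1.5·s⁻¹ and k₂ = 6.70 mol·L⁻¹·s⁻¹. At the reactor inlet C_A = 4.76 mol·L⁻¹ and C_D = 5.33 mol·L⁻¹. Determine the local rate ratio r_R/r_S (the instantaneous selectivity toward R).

7.29

S_{R/S} = r_R/r_S = (k₁·C_A^1.5·C_D)/(k₂) = (k₁/k₂)·C_A^1.5·C_D.
= (0.883×4.760^1.5×5.330) / (6.70) = 48.88/6.700 = 7.29.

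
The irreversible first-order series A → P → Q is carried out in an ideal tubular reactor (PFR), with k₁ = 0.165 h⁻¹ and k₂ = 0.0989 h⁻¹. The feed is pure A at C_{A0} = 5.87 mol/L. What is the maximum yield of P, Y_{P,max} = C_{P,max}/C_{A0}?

0.465

At the optimum, C_{P,max}/C_{A0} = (k₁/k₂)^[k₂/(k₂−k₁)].
= (0.165/0.0989)^(0.0989/(0.0989−0.165)) = (1.668)^(-1.496) = 0.4650.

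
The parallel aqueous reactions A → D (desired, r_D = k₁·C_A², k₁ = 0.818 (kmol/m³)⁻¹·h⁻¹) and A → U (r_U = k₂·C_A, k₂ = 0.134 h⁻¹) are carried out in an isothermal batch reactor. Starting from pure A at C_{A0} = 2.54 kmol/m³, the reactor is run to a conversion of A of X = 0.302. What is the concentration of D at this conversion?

0.712 kmol/m³

C_A = C_{A0}(1−X) = 1.773 kmol/m³.
Along a PFR/batch, dC_U/dC_A = −r_U/(r_D+r_U) = −k₂/(k₂+k₁·C_A).
Integrating from C_{A0} to C_A: C_U = (0.134/0.818)·ln[(0.134+0.818·2.54)/(0.134+0.818·1.77)] = 0.1638·ln(2.212/1.584) = 0.05466 kmol/m³.
Then C_D = (C_{A0}−C_A) − C_U = 0.7671 − 0.05466 = 0.7124 kmol/m³.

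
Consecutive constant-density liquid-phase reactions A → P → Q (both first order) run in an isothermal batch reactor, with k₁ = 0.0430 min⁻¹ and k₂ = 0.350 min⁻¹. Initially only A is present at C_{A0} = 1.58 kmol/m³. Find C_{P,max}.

0.145 kmol/m³

Evaluating C_P at t_opt = ln(k₂/k₁)/(k₂−k₁) gives C_{P,max}/C_{A0} = (k₁/k₂)^[k₂/(k₂−k₁)].
= (0.0430/0.350)^(0.350/(0.350−0.0430)) = (0.1229)^(1.140) = 0.09159.
C_{P,max} = 0.09159×1.58 = 0.145 kmol/m³.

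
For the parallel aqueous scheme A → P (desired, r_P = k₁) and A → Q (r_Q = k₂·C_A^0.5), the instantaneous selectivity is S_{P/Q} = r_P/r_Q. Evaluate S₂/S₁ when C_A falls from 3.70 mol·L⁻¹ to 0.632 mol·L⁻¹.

S_{P/Q} = (k₁/k₂)·C_A^-0.5, so S₂/S₁ = (C_{A,2}/C_{A,1})^-0.5.
= (0.632/3.70)^(-0.5) = (0.1708)^(-0.5) = 2.42.

2.42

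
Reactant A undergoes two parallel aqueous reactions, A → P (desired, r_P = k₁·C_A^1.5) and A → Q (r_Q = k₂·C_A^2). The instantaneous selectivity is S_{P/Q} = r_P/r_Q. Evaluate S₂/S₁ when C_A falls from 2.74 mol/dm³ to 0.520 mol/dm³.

S_{P/Q} = (k₁/k₂)·C_A^-0.5, so S₂/S₁ = (C_{A,2}/C_{A,1})^-0.5.
= (0.520/2.74)^(-0.5) = (0.1898)^(-0.5) = 2.30.

2.30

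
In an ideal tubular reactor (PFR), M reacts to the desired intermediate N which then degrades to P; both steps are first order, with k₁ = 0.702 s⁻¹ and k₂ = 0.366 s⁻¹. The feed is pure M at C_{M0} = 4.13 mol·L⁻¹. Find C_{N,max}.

Evaluating C_N at τ_opt = ln(k₂/k₁)/(k₂−k₁) gives C_{N,max}/C_{M0} = (k₁/k₂)^[k₂/(k₂−k₁)].
= (0.702/0.366)^(0.366/(0.366−0.702)) = (1.918)^(-1.089) = 0.4919.
C_{N,max} = 0.4919×4.13 = 2.03 mol·L⁻¹.

2.03 mol·L⁻¹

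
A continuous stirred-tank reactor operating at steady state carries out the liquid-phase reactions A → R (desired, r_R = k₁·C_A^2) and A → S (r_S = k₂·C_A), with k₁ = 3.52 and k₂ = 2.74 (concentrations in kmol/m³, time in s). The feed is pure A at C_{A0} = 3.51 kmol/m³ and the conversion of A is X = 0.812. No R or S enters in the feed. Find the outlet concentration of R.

Exit C_A = C_{A0}(1−X) = 3.51×0.188 = 0.6599 kmol/m³.
In a CSTR the entire volume is at exit conditions, so r_R = 3.52×0.6599^2 = 1.533 and r_S = 2.74×0.6599 = 1.808.
Fraction of consumed A going to R: r_R/(r_R+r_S) = 0.4588.
C_R = 0.4588·C_{A0}·X = 0.4588×3.51×0.812 = 1.31 kmol/m³.

1.31 kmol/m³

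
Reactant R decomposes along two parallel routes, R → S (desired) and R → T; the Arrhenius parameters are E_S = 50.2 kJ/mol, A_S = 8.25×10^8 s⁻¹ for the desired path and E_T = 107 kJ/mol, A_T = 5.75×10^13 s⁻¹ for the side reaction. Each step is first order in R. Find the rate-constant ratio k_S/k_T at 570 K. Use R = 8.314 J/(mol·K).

2.30

With equal orders, S_{S/T} = k_S/k_T = (A_S/A_T)·exp[(E_T−E_S)/(RT)].
(E_T−E_S)/(RT) = (107−50.2)×10³/(8.314×570) = 56800/4739 = 11.99.
k_S/k_T = (8.25×10^8/5.75×10^13)·exp(11.99) = 1.435×10^-5 × 1.604×10^5 = 2.30.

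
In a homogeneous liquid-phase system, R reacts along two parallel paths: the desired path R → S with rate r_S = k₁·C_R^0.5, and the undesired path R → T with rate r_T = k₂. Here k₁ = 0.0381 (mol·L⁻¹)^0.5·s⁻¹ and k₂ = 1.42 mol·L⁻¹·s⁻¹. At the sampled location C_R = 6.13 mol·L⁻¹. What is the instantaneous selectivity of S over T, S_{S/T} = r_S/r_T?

S_{S/T} = r_S/r_T = (k₁·C_R^0.5)/(k₂) = (k₁/k₂)·C_R^0.5.
= (0.0381×6.130^0.5) / (1.42) = 0.09433/1.420 = 0.0664.

0.0664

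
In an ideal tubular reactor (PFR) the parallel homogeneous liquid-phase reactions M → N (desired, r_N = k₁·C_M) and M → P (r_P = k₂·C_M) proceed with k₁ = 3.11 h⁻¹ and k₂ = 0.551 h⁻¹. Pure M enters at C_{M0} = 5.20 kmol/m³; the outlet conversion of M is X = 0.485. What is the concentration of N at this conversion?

C_M = C_{M0}(1−X) = 2.678 kmol/m³.
Both paths are first order in M, so the instantaneous fraction to N is constant: dC_N/d(−C_M) = k₁/(k₁+k₂) = 0.8495.
C_N = 0.8495·(C_{M0}−C_M) = 0.8495×2.522 = 2.14 kmol/m³.

2.14 kmol/m³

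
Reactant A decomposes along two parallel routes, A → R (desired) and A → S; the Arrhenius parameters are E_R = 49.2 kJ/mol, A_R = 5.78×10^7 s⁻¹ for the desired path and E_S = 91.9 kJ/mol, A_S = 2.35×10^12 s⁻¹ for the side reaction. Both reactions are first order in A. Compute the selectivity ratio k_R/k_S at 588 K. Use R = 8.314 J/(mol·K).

Since both paths have the same order in A, the concentration cancels and S_{R/S} = k_R/k_S = (A_R/A_S)·exp[(E_S−E_R)/(RT)].
(E_S−E_R)/(RT) = (91.9−49.2)×10³/(8.314×588) = 42700/4889 = 8.735.
k_R/k_S = (5.78×10^7/2.35×10^12)·exp(8.735) = 2.460×10^-5 × 6214 = 0.153.

0.153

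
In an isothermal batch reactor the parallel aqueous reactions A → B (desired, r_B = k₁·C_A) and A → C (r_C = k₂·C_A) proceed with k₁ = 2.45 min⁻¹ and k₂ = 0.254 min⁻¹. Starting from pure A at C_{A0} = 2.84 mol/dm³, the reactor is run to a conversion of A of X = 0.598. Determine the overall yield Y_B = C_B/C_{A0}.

0.542

C_A = C_{A0}(1−X) = 1.142 mol/dm³.
Both paths are first order in A, so the instantaneous fraction to B is constant: dC_B/d(−C_A) = k₁/(k₁+k₂) = 0.9061.
C_B = 0.9061·(C_{A0}−C_A) = 0.9061×1.698 = 1.54 mol/dm³.
Y_B = C_B/C_{A0} = 1.539/2.84 = 0.542.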